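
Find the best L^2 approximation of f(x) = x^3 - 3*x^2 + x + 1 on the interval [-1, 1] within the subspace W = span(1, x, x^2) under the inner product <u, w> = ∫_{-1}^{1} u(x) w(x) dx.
g(x) = -3*x^2 + 8*x/5 + 1

The best approximation g ∈ W is the orthogonal projection of f onto W. Writing g = a_0 + a_1 x + a_2 x^2, the coefficients solve the normal equations G · a = b where
  G_{ij} = <φ_i, φ_j> and b_i = <f, φ_i>, with φ_0 = 1, φ_1 = x, φ_2 = x^2.
G =
  [2, 0, 2/3]
  [0, 2/3, 0]
  [2/3, 0, 2/5],
b = (0, 16/15, -8/15).
Solving gives a_0 = 1, a_1 = 8/5, a_2 = -3, so
  g(x) = -3*x^2 + 8*x/5 + 1.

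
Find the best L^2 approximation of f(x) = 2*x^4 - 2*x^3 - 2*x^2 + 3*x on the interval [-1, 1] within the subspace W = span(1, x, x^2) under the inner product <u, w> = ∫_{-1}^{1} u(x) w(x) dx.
g(x) = -2*x^2/7 + 9*x/5 - 6/35

The best approximation g ∈ W is the orthogonal projection of f onto W. Writing g = a_0 + a_1 x + a_2 x^2, the coefficients solve the normal equations G · a = b where
  G_{ij} = <φ_i, φ_j> and b_i = <f, φ_i>, with φ_0 = 1, φ_1 = x, φ_2 = x^2.
G =
  [2, 0, 2/3]
  [0, 2/3, 0]
  [2/3, 0, 2/5],
b = (-8/15, 6/5, -8/35).
Solving gives a_0 = -6/35, a_1 = 9/5, a_2 = -2/7, so
  g(x) = -2*x^2/7 + 9*x/5 - 6/35.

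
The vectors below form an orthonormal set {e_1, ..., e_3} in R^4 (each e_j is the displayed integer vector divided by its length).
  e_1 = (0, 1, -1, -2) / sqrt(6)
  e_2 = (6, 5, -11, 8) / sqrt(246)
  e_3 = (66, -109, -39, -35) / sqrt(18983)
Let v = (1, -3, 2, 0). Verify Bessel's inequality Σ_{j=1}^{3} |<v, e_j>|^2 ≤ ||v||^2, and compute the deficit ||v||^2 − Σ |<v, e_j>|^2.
Σ |<v, e_j>|^2 = 6158/463; ||v||^2 = 14; deficit = 324/463

Write each e_j = u_j / sqrt(<u_j, u_j>) where u_j is the displayed integer vector. Then <v, e_j> = <v, u_j> / sqrt(<u_j, u_j>), so |<v, e_j>|^2 = <v, u_j>^2 / <u_j, u_j>.
Coefficients: <v, e_1> = -5/sqrt(6), <v, e_2> = -31/sqrt(246), <v, e_3> = 315/sqrt(18983).
Square and sum: Σ |<v, e_j>|^2 = 6158/463.
Compute ||v||^2 = v·v = 14.
Deficit = 14 − 6158/463 = 324/463 ≥ 0, confirming Bessel's inequality. (The deficit equals ||v − Σ <v,e_j> e_j||^2, the squared distance from v to span{e_j}.)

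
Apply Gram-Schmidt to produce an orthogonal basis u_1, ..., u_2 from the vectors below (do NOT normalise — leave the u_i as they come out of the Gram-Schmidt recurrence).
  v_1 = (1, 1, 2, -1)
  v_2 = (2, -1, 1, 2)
Orthogonal basis:
  u_1 = (1, 1, 2, -1)
  u_2 = (13/7, -8/7, 5/7, 15/7)

Apply the Gram-Schmidt recurrence
  u_1 = v_1
  u_i = v_i − Σ_{j<i} ((v_i · u_j) / (u_j · u_j)) · u_j.

Step by step this gives:
  u_1 = (1, 1, 2, -1)
  u_2 = (13/7, -8/7, 5/7, 15/7)

Orthogonality check:
  u_2 · u_1 = 0 (should be 0)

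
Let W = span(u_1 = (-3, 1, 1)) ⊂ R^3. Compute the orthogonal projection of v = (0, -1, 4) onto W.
proj_W(v) = (-9/11, 3/11, 3/11)

Set up U = [u_1 | ... | u_1] ∈ R^(3×1). The projector onto W = col(U) is P = U (U^T U)^(-1) U^T.
Compute U^T U =
  [11],
and U^T v = (3).
Solve U^T U · c = U^T v for the coefficients: c = (3/11). The projection is proj_W(v) = U c.
Check: (v - proj_W(v)) · u_1 = 0  (should be 0).
Result: proj_W(v) = (-9/11, 3/11, 3/11).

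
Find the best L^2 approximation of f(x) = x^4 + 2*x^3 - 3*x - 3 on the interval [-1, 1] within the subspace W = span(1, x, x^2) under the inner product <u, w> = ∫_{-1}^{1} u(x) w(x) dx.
g(x) = 6*x^2/7 - 9*x/5 - 108/35

The best approximation g ∈ W is the orthogonal projection of f onto W. Writing g = a_0 + a_1 x + a_2 x^2, the coefficients solve the normal equations G · a = b where
  G_{ij} = <φ_i, φ_j> and b_i = <f, φ_i>, with φ_0 = 1, φ_1 = x, φ_2 = x^2.
G =
  [2, 0, 2/3]
  [0, 2/3, 0]
  [2/3, 0, 2/5],
b = (-28/5, -6/5, -12/7).
Solving gives a_0 = -108/35, a_1 = -9/5, a_2 = 6/7, so
  g(x) = 6*x^2/7 - 9*x/5 - 108/35.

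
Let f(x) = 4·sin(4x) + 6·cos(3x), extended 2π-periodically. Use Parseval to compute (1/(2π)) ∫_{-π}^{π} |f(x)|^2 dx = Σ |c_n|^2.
Σ |c_n|^2 = 26

Expand |f|^2 and use orthogonality of {sin(nx), cos(mx)} on [-π, π]:
  ∫_{-π}^{π} sin(nx)^2 dx = π, ∫ cos(mx)^2 dx = π, and cross terms integrate to 0.
So ∫_{-π}^{π} f(x)^2 dx = 4^2 · π + 6^2 · π = (16 + 36)π.
Divide by 2π: (16 + 36)/2 = 26.
By Parseval, this equals Σ |c_n|^2.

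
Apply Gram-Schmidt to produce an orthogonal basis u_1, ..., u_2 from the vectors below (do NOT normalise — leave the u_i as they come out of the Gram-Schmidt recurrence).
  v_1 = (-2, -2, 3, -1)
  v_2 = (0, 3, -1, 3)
Orthogonal basis:
  u_1 = (-2, -2, 3, -1)
  u_2 = (-4/3, 5/3, 1, 7/3)

Apply the Gram-Schmidt recurrence
  u_1 = v_1
  u_i = v_i − Σ_{j<i} ((v_i · u_j) / (u_j · u_j)) · u_j.

Step by step this gives:
  u_1 = (-2, -2, 3, -1)
  u_2 = (-4/3, 5/3, 1, 7/3)

Orthogonality check:
  u_2 · u_1 = 0 (should be 0)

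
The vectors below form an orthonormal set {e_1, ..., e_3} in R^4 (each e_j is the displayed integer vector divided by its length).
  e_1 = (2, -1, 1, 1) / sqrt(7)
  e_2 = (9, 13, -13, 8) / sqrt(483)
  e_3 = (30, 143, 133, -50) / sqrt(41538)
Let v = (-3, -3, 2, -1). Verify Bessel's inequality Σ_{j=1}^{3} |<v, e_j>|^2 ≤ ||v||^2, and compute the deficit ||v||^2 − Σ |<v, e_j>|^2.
Σ |<v, e_j>|^2 = 1915/86; ||v||^2 = 23; deficit = 63/86

Write each e_j = u_j / sqrt(<u_j, u_j>) where u_j is the displayed integer vector. Then <v, e_j> = <v, u_j> / sqrt(<u_j, u_j>), so |<v, e_j>|^2 = <v, u_j>^2 / <u_j, u_j>.
Coefficients: <v, e_1> = -2/sqrt(7), <v, e_2> = -100/sqrt(483), <v, e_3> = -203/sqrt(41538).
Square and sum: Σ |<v, e_j>|^2 = 1915/86.
Compute ||v||^2 = v·v = 23.
Deficit = 23 − 1915/86 = 63/86 ≥ 0, confirming Bessel's inequality. (The deficit equals ||v − Σ <v,e_j> e_j||^2, the squared distance from v to span{e_j}.)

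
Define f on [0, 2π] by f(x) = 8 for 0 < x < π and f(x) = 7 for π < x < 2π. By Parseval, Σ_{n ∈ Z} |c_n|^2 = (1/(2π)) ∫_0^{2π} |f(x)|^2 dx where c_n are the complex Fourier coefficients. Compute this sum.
Σ |c_n|^2 = 113/2

Parseval equates the L^2 energy of f (normalised by 1/(2π)) with the ℓ^2 sum of its Fourier coefficients: (1/(2π)) ∫_0^{2π} |f|^2 = Σ |c_n|^2.
Compute the left side: (1/(2π)) [∫_0^π 8^2 dx + ∫_π^{2π} 7^2 dx] = (1/(2π)) · (64π + 49π) = (64 + 49)/2 = 113/2.
So Σ_{n ∈ Z} |c_n|^2 = 113/2.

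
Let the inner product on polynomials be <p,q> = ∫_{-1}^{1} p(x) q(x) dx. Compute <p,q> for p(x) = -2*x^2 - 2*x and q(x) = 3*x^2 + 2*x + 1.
<p,q> = -32/5

Expand the product: p(x)·q(x) = -6*x^4 - 10*x^3 - 6*x^2 - 2*x.
∫_{-1}^{1} of each monomial x^k gives [2/(k+1) if k even, 0 if k odd]. Integrating term-by-term (or equivalently evaluating the antiderivative F(x) = -6*x^5/5 - 5*x^4/2 - 2*x^3 - x^2 at the endpoints):
  F(1) − F(−1) = -67/10 − (-3/10) = -32/5.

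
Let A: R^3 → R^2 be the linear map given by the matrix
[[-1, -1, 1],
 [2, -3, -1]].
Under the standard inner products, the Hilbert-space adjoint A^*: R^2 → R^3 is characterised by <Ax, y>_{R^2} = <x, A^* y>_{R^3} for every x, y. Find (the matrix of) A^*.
A^* = A^T =
[[-1, 2],
 [-1, -3],
 [1, -1]]

For real matrices with standard dot products, the defining identity <Ax, y> = <x, A^* y> gives (Ax)^T y = x^T (A^*) y, i.e. x^T A^T y = x^T (A^*) y. Since this holds for all x, y, we must have A^* = A^T. Therefore
A^* =
[[-1, 2],
 [-1, -3],
 [1, -1]].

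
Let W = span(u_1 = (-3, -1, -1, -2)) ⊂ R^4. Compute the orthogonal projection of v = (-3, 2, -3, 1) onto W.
proj_W(v) = (-8/5, -8/15, -8/15, -16/15)

Set up U = [u_1 | ... | u_1] ∈ R^(4×1). The projector onto W = col(U) is P = U (U^T U)^(-1) U^T.
Compute U^T U =
  [15],
and U^T v = (8).
Solve U^T U · c = U^T v for the coefficients: c = (8/15). The projection is proj_W(v) = U c.
Check: (v - proj_W(v)) · u_1 = 0  (should be 0).
Result: proj_W(v) = (-8/5, -8/15, -8/15, -16/15).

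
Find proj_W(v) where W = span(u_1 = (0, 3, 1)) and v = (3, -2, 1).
proj_W(v) = (0, -3/2, -1/2)

Set up U = [u_1 | ... | u_1] ∈ R^(3×1). The projector onto W = col(U) is P = U (U^T U)^(-1) U^T.
Compute U^T U =
  [10],
and U^T v = (-5).
Solve U^T U · c = U^T v for the coefficients: c = (-1/2). The projection is proj_W(v) = U c.
Check: (v - proj_W(v)) · u_1 = 0  (should be 0).
Result: proj_W(v) = (0, -3/2, -1/2).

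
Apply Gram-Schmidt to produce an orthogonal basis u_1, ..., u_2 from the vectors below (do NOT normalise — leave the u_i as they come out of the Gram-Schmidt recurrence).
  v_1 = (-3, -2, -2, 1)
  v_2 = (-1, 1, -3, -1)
Orthogonal basis:
  u_1 = (-3, -2, -2, 1)
  u_2 = (0, 5/3, -7/3, -4/3)

Apply the Gram-Schmidt recurrence
  u_1 = v_1
  u_i = v_i − Σ_{j<i} ((v_i · u_j) / (u_j · u_j)) · u_j.

Step by step this gives:
  u_1 = (-3, -2, -2, 1)
  u_2 = (0, 5/3, -7/3, -4/3)

Orthogonality check:
  u_2 · u_1 = 0 (should be 0)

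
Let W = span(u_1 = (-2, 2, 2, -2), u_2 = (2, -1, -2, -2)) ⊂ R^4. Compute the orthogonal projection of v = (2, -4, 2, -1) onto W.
proj_W(v) = (51/43, -36/43, -51/43, -9/43)

Set up U = [u_1 | ... | u_2] ∈ R^(4×2). The projector onto W = col(U) is P = U (U^T U)^(-1) U^T.
Compute U^T U =
  [16, -6]
  [-6, 13],
and U^T v = (-6, 6).
Solve U^T U · c = U^T v for the coefficients: c = (-21/86, 15/43). The projection is proj_W(v) = U c.
Check: (v - proj_W(v)) · u_1 = 0  (should be 0).
Check: (v - proj_W(v)) · u_2 = 0  (should be 0).
Result: proj_W(v) = (51/43, -36/43, -51/43, -9/43).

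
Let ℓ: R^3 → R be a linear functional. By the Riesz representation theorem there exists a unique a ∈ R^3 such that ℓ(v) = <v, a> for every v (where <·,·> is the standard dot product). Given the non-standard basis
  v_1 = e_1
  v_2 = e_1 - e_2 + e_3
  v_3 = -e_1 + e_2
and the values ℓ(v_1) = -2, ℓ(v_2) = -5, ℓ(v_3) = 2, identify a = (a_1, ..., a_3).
a = (-2, 0, -3)

Write a = (a_1, ..., a_3) in the standard basis. For each basis vector v_i, ℓ(v_i) = <v_i, a> is a linear equation in the a_j's. Collect the n equations into a matrix system V a = ℓ, where row i of V is v_i (expressed in the standard basis). Since V is invertible (lower-triangular with 1s on the diagonal, up to permutation), solve by back-substitution:
  V =
[[1, 0, 0],
 [1, -1, 1],
 [-1, 1, 0]]
  V a = (-2, -5, 2)
Solving gives a = (-2, 0, -3).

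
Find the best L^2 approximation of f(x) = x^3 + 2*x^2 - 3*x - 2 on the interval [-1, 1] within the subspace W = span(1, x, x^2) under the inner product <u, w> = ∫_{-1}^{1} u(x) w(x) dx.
g(x) = 2*x^2 - 12*x/5 - 2

The best approximation g ∈ W is the orthogonal projection of f onto W. Writing g = a_0 + a_1 x + a_2 x^2, the coefficients solve the normal equations G · a = b where
  G_{ij} = <φ_i, φ_j> and b_i = <f, φ_i>, with φ_0 = 1, φ_1 = x, φ_2 = x^2.
G =
  [2, 0, 2/3]
  [0, 2/3, 0]
  [2/3, 0, 2/5],
b = (-8/3, -8/5, -8/15).
Solving gives a_0 = -2, a_1 = -12/5, a_2 = 2, so
  g(x) = 2*x^2 - 12*x/5 - 2.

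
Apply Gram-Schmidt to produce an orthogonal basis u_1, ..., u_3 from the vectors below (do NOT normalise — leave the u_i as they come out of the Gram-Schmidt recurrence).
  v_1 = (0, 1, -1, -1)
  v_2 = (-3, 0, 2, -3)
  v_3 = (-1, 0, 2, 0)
Orthogonal basis:
  u_1 = (0, 1, -1, -1)
  u_2 = (-3, -1/3, 7/3, -8/3)
  u_3 = (4/65, 51/65, 33/65, 18/65)

Apply the Gram-Schmidt recurrence
  u_1 = v_1
  u_i = v_i − Σ_{j<i} ((v_i · u_j) / (u_j · u_j)) · u_j.

Step by step this gives:
  u_1 = (0, 1, -1, -1)
  u_2 = (-3, -1/3, 7/3, -8/3)
  u_3 = (4/65, 51/65, 33/65, 18/65)

Orthogonality check:
  u_2 · u_1 = 0 (should be 0)
  u_3 · u_1 = 0 (should be 0)
  u_3 · u_2 = 0 (should be 0)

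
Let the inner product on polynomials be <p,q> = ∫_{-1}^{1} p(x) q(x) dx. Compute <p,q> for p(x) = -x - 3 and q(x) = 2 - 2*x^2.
<p,q> = -8

Expand the product: p(x)·q(x) = 2*x^3 + 6*x^2 - 2*x - 6.
∫_{-1}^{1} of each monomial x^k gives [2/(k+1) if k even, 0 if k odd]. Integrating term-by-term (or equivalently evaluating the antiderivative F(x) = x^4/2 + 2*x^3 - x^2 - 6*x at the endpoints):
  F(1) − F(−1) = -9/2 − (7/2) = -8.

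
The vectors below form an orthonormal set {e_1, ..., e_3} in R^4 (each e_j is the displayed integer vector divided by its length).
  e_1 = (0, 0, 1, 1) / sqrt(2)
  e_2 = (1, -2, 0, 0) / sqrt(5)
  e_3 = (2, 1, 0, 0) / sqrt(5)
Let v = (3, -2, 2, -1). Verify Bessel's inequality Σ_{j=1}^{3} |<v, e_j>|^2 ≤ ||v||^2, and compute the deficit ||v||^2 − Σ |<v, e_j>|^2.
Σ |<v, e_j>|^2 = 27/2; ||v||^2 = 18; deficit = 9/2

Write each e_j = u_j / sqrt(<u_j, u_j>) where u_j is the displayed integer vector. Then <v, e_j> = <v, u_j> / sqrt(<u_j, u_j>), so |<v, e_j>|^2 = <v, u_j>^2 / <u_j, u_j>.
Coefficients: <v, e_1> = 1/sqrt(2), <v, e_2> = 7/sqrt(5), <v, e_3> = 4/sqrt(5).
Square and sum: Σ |<v, e_j>|^2 = 27/2.
Compute ||v||^2 = v·v = 18.
Deficit = 18 − 27/2 = 9/2 ≥ 0, confirming Bessel's inequality. (The deficit equals ||v − Σ <v,e_j> e_j||^2, the squared distance from v to span{e_j}.)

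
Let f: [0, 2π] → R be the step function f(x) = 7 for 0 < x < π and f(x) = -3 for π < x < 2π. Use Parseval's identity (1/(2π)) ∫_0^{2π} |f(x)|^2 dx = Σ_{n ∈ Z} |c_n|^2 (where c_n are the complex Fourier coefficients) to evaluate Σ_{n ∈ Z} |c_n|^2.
Σ |c_n|^2 = 29

Parseval equates the L^2 energy of f (normalised by 1/(2π)) with the ℓ^2 sum of its Fourier coefficients: (1/(2π)) ∫_0^{2π} |f|^2 = Σ |c_n|^2.
Compute the left side: (1/(2π)) [∫_0^π 7^2 dx + ∫_π^{2π} (-3)^2 dx] = (1/(2π)) · (49π + 9π) = (49 + 9)/2 = 29.
So Σ_{n ∈ Z} |c_n|^2 = 29.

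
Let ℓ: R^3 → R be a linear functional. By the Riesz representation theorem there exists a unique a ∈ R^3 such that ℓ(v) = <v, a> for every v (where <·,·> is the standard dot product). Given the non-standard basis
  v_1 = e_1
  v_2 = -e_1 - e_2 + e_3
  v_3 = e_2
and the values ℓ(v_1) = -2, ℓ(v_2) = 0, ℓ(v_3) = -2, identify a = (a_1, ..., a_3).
a = (-2, -2, -4)

Write a = (a_1, ..., a_3) in the standard basis. For each basis vector v_i, ℓ(v_i) = <v_i, a> is a linear equation in the a_j's. Collect the n equations into a matrix system V a = ℓ, where row i of V is v_i (expressed in the standard basis). Since V is invertible (lower-triangular with 1s on the diagonal, up to permutation), solve by back-substitution:
  V =
[[1, 0, 0],
 [-1, -1, 1],
 [0, 1, 0]]
  V a = (-2, 0, -2)
Solving gives a = (-2, -2, -4).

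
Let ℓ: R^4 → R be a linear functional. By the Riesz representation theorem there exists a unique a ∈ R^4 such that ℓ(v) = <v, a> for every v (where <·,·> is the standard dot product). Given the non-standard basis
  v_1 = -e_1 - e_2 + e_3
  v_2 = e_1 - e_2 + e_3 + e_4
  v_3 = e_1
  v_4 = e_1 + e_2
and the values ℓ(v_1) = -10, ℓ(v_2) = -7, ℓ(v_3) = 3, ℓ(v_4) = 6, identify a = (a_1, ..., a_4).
a = (3, 3, -4, -3)

Write a = (a_1, ..., a_4) in the standard basis. For each basis vector v_i, ℓ(v_i) = <v_i, a> is a linear equation in the a_j's. Collect the n equations into a matrix system V a = ℓ, where row i of V is v_i (expressed in the standard basis). Since V is invertible (lower-triangular with 1s on the diagonal, up to permutation), solve by back-substitution:
  V =
[[-1, -1, 1, 0],
 [1, -1, 1, 1],
 [1, 0, 0, 0],
 [1, 1, 0, 0]]
  V a = (-10, -7, 3, 6)
Solving gives a = (3, 3, -4, -3).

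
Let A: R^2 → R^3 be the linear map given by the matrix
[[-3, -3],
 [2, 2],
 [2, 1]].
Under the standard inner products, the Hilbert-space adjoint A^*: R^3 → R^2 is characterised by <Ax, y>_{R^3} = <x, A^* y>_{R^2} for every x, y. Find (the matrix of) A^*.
A^* = A^T =
[[-3, 2, 2],
 [-3, 2, 1]]

For real matrices with standard dot products, the defining identity <Ax, y> = <x, A^* y> gives (Ax)^T y = x^T (A^*) y, i.e. x^T A^T y = x^T (A^*) y. Since this holds for all x, y, we must have A^* = A^T. Therefore
A^* =
[[-3, 2, 2],
 [-3, 2, 1]].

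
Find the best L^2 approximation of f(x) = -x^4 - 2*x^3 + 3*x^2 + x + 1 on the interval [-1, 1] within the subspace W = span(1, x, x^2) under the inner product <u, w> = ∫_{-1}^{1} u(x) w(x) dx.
g(x) = 15*x^2/7 - x/5 + 38/35

The best approximation g ∈ W is the orthogonal projection of f onto W. Writing g = a_0 + a_1 x + a_2 x^2, the coefficients solve the normal equations G · a = b where
  G_{ij} = <φ_i, φ_j> and b_i = <f, φ_i>, with φ_0 = 1, φ_1 = x, φ_2 = x^2.
G =
  [2, 0, 2/3]
  [0, 2/3, 0]
  [2/3, 0, 2/5],
b = (18/5, -2/15, 166/105).
Solving gives a_0 = 38/35, a_1 = -1/5, a_2 = 15/7, so
  g(x) = 15*x^2/7 - x/5 + 38/35.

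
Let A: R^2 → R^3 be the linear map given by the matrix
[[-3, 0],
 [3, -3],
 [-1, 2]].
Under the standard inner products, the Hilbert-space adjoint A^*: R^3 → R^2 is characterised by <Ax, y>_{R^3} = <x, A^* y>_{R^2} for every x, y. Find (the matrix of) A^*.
A^* = A^T =
[[-3, 3, -1],
 [0, -3, 2]]

For real matrices with standard dot products, the defining identity <Ax, y> = <x, A^* y> gives (Ax)^T y = x^T (A^*) y, i.e. x^T A^T y = x^T (A^*) y. Since this holds for all x, y, we must have A^* = A^T. Therefore
A^* =
[[-3, 3, -1],
 [0, -3, 2]].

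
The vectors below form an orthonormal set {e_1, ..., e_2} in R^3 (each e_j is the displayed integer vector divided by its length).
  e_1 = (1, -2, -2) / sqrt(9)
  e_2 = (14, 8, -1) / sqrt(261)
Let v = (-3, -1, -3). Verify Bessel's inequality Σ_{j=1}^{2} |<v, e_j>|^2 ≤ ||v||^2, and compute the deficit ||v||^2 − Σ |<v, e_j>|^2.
Σ |<v, e_j>|^2 = 326/29; ||v||^2 = 19; deficit = 225/29

Write each e_j = u_j / sqrt(<u_j, u_j>) where u_j is the displayed integer vector. Then <v, e_j> = <v, u_j> / sqrt(<u_j, u_j>), so |<v, e_j>|^2 = <v, u_j>^2 / <u_j, u_j>.
Coefficients: <v, e_1> = 5/sqrt(9), <v, e_2> = -47/sqrt(261).
Square and sum: Σ |<v, e_j>|^2 = 326/29.
Compute ||v||^2 = v·v = 19.
Deficit = 19 − 326/29 = 225/29 ≥ 0, confirming Bessel's inequality. (The deficit equals ||v − Σ <v,e_j> e_j||^2, the squared distance from v to span{e_j}.)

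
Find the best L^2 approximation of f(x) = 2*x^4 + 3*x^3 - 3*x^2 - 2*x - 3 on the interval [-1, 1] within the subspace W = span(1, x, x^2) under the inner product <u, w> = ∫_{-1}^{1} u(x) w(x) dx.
g(x) = -9*x^2/7 - x/5 - 111/35

The best approximation g ∈ W is the orthogonal projection of f onto W. Writing g = a_0 + a_1 x + a_2 x^2, the coefficients solve the normal equations G · a = b where
  G_{ij} = <φ_i, φ_j> and b_i = <f, φ_i>, with φ_0 = 1, φ_1 = x, φ_2 = x^2.
G =
  [2, 0, 2/3]
  [0, 2/3, 0]
  [2/3, 0, 2/5],
b = (-36/5, -2/15, -92/35).
Solving gives a_0 = -111/35, a_1 = -1/5, a_2 = -9/7, so
  g(x) = -9*x^2/7 - x/5 - 111/35.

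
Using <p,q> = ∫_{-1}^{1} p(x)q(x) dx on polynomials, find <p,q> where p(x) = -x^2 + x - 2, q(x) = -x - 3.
<p,q> = 40/3

Expand the product: p(x)·q(x) = x^3 + 2*x^2 - x + 6.
∫_{-1}^{1} of each monomial x^k gives [2/(k+1) if k even, 0 if k odd]. Integrating term-by-term (or equivalently evaluating the antiderivative F(x) = x^4/4 + 2*x^3/3 - x^2/2 + 6*x at the endpoints):
  F(1) − F(−1) = 77/12 − (-83/12) = 40/3.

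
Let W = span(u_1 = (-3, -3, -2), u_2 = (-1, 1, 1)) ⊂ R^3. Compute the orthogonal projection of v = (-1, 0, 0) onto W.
proj_W(v) = (-61/62, -5/62, 3/31)

Set up U = [u_1 | ... | u_2] ∈ R^(3×2). The projector onto W = col(U) is P = U (U^T U)^(-1) U^T.
Compute U^T U =
  [22, -2]
  [-2, 3],
and U^T v = (3, 1).
Solve U^T U · c = U^T v for the coefficients: c = (11/62, 14/31). The projection is proj_W(v) = U c.
Check: (v - proj_W(v)) · u_1 = 0  (should be 0).
Check: (v - proj_W(v)) · u_2 = 0  (should be 0).
Result: proj_W(v) = (-61/62, -5/62, 3/31).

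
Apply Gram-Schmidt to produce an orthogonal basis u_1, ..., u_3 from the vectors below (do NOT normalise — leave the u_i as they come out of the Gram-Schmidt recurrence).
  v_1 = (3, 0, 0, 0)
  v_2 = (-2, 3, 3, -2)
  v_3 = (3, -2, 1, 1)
Orthogonal basis:
  u_1 = (3, 0, 0, 0)
  u_2 = (0, 3, 3, -2)
  u_3 = (0, -29/22, 37/22, 6/11)

Apply the Gram-Schmidt recurrence
  u_1 = v_1
  u_i = v_i − Σ_{j<i} ((v_i · u_j) / (u_j · u_j)) · u_j.

Step by step this gives:
  u_1 = (3, 0, 0, 0)
  u_2 = (0, 3, 3, -2)
  u_3 = (0, -29/22, 37/22, 6/11)

Orthogonality check:
  u_2 · u_1 = 0 (should be 0)
  u_3 · u_1 = 0 (should be 0)
  u_3 · u_2 = 0 (should be 0)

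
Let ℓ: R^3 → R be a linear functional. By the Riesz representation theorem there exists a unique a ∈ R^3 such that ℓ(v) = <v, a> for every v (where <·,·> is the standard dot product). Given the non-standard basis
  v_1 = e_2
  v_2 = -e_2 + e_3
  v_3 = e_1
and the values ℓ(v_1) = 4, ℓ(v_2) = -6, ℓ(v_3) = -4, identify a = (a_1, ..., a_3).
a = (-4, 4, -2)

Write a = (a_1, ..., a_3) in the standard basis. For each basis vector v_i, ℓ(v_i) = <v_i, a> is a linear equation in the a_j's. Collect the n equations into a matrix system V a = ℓ, where row i of V is v_i (expressed in the standard basis). Since V is invertible (lower-triangular with 1s on the diagonal, up to permutation), solve by back-substitution:
  V =
[[0, 1, 0],
 [0, -1, 1],
 [1, 0, 0]]
  V a = (4, -6, -4)
Solving gives a = (-4, 4, -2).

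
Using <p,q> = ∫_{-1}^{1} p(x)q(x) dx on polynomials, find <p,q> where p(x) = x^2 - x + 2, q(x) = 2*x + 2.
<p,q> = 8

Expand the product: p(x)·q(x) = 2*x^3 + 2*x + 4.
∫_{-1}^{1} of each monomial x^k gives [2/(k+1) if k even, 0 if k odd]. Integrating term-by-term (or equivalently evaluating the antiderivative F(x) = x^4/2 + x^2 + 4*x at the endpoints):
  F(1) − F(−1) = 11/2 − (-5/2) = 8.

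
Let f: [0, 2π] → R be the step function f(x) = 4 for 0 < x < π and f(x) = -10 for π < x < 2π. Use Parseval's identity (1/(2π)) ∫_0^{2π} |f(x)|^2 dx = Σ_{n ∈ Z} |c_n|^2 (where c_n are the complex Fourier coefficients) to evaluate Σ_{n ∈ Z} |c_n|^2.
Σ |c_n|^2 = 58

Parseval equates the L^2 energy of f (normalised by 1/(2π)) with the ℓ^2 sum of its Fourier coefficients: (1/(2π)) ∫_0^{2π} |f|^2 = Σ |c_n|^2.
Compute the left side: (1/(2π)) [∫_0^π 4^2 dx + ∫_π^{2π} (-10)^2 dx] = (1/(2π)) · (16π + 100π) = (16 + 100)/2 = 58.
So Σ_{n ∈ Z} |c_n|^2 = 58.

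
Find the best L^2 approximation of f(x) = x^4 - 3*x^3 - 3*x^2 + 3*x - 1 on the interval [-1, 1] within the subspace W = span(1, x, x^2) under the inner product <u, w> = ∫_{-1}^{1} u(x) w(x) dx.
g(x) = -15*x^2/7 + 6*x/5 - 38/35

The best approximation g ∈ W is the orthogonal projection of f onto W. Writing g = a_0 + a_1 x + a_2 x^2, the coefficients solve the normal equations G · a = b where
  G_{ij} = <φ_i, φ_j> and b_i = <f, φ_i>, with φ_0 = 1, φ_1 = x, φ_2 = x^2.
G =
  [2, 0, 2/3]
  [0, 2/3, 0]
  [2/3, 0, 2/5],
b = (-18/5, 4/5, -166/105).
Solving gives a_0 = -38/35, a_1 = 6/5, a_2 = -15/7, so
  g(x) = -15*x^2/7 + 6*x/5 - 38/35.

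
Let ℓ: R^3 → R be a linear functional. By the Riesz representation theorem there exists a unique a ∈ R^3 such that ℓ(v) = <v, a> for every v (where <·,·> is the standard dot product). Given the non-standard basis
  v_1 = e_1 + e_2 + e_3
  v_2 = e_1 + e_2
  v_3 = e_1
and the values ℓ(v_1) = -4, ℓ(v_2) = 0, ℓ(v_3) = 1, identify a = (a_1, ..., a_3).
a = (1, -1, -4)

Write a = (a_1, ..., a_3) in the standard basis. For each basis vector v_i, ℓ(v_i) = <v_i, a> is a linear equation in the a_j's. Collect the n equations into a matrix system V a = ℓ, where row i of V is v_i (expressed in the standard basis). Since V is invertible (lower-triangular with 1s on the diagonal, up to permutation), solve by back-substitution:
  V =
[[1, 1, 1],
 [1, 1, 0],
 [1, 0, 0]]
  V a = (-4, 0, 1)
Solving gives a = (1, -1, -4).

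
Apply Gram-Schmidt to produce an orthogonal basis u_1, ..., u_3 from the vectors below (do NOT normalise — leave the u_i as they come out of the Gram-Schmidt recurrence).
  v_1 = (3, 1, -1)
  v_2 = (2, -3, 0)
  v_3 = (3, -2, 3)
Orthogonal basis:
  u_1 = (3, 1, -1)
  u_2 = (13/11, -36/11, 3/11)
  u_3 = (57/67, 38/67, 209/67)

Apply the Gram-Schmidt recurrence
  u_1 = v_1
  u_i = v_i − Σ_{j<i} ((v_i · u_j) / (u_j · u_j)) · u_j.

Step by step this gives:
  u_1 = (3, 1, -1)
  u_2 = (13/11, -36/11, 3/11)
  u_3 = (57/67, 38/67, 209/67)

Orthogonality check:
  u_2 · u_1 = 0 (should be 0)
  u_3 · u_1 = 0 (should be 0)
  u_3 · u_2 = 0 (should be 0)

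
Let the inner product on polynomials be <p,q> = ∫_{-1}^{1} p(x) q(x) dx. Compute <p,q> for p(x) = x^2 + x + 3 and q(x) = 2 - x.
<p,q> = 38/3

Expand the product: p(x)·q(x) = -x^3 + x^2 - x + 6.
∫_{-1}^{1} of each monomial x^k gives [2/(k+1) if k even, 0 if k odd]. Integrating term-by-term (or equivalently evaluating the antiderivative F(x) = -x^4/4 + x^3/3 - x^2/2 + 6*x at the endpoints):
  F(1) − F(−1) = 67/12 − (-85/12) = 38/3.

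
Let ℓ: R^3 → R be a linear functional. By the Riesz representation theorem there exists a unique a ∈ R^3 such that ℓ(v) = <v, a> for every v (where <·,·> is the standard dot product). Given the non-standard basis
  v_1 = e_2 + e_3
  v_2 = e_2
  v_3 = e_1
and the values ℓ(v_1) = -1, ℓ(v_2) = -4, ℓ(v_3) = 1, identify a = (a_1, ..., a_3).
a = (1, -4, 3)

Write a = (a_1, ..., a_3) in the standard basis. For each basis vector v_i, ℓ(v_i) = <v_i, a> is a linear equation in the a_j's. Collect the n equations into a matrix system V a = ℓ, where row i of V is v_i (expressed in the standard basis). Since V is invertible (lower-triangular with 1s on the diagonal, up to permutation), solve by back-substitution:
  V =
[[0, 1, 1],
 [0, 1, 0],
 [1, 0, 0]]
  V a = (-1, -4, 1)
Solving gives a = (1, -4, 3).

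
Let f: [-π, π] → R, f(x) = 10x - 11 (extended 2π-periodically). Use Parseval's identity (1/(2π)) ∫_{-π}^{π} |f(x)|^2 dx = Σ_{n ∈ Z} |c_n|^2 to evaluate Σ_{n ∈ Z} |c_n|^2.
Σ |c_n|^2 = 100π^2/3 + 121

Expand and integrate term by term over [-π, π]:
  ∫ (10x)^2 dx = 100·(2π^3/3); ∫ 2·10·(-11)·x dx = 0 (odd integrand); ∫ (-11)^2 dx = 121·2π.
So (1/(2π)) ∫_{-π}^{π} (10x - 11)^2 dx = 100π^2/3 + 121 = 100π^2/3 + 121.
Parseval ⇒ Σ |c_n|^2 = 100π^2/3 + 121.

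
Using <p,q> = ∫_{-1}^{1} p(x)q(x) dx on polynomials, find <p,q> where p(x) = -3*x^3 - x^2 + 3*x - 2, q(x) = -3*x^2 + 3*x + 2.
<p,q> = -26/15

Expand the product: p(x)·q(x) = 9*x^5 - 6*x^4 - 18*x^3 + 13*x^2 - 4.
∫_{-1}^{1} of each monomial x^k gives [2/(k+1) if k even, 0 if k odd]. Integrating term-by-term (or equivalently evaluating the antiderivative F(x) = 3*x^6/2 - 6*x^5/5 - 9*x^4/2 + 13*x^3/3 - 4*x at the endpoints):
  F(1) − F(−1) = -58/15 − (-32/15) = -26/15.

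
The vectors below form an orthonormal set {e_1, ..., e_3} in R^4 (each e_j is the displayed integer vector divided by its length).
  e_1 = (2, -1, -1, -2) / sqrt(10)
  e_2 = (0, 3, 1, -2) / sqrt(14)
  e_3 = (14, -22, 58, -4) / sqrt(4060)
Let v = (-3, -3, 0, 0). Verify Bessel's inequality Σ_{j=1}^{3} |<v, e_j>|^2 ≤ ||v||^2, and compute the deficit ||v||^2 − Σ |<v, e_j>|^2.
Σ |<v, e_j>|^2 = 198/29; ||v||^2 = 18; deficit = 324/29

Write each e_j = u_j / sqrt(<u_j, u_j>) where u_j is the displayed integer vector. Then <v, e_j> = <v, u_j> / sqrt(<u_j, u_j>), so |<v, e_j>|^2 = <v, u_j>^2 / <u_j, u_j>.
Coefficients: <v, e_1> = -3/sqrt(10), <v, e_2> = -9/sqrt(14), <v, e_3> = 24/sqrt(4060).
Square and sum: Σ |<v, e_j>|^2 = 198/29.
Compute ||v||^2 = v·v = 18.
Deficit = 18 − 198/29 = 324/29 ≥ 0, confirming Bessel's inequality. (The deficit equals ||v − Σ <v,e_j> e_j||^2, the squared distance from v to span{e_j}.)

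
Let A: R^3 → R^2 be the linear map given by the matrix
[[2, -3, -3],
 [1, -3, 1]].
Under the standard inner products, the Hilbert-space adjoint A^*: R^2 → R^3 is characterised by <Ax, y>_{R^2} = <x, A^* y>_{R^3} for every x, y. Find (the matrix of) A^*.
A^* = A^T =
[[2, 1],
 [-3, -3],
 [-3, 1]]

For real matrices with standard dot products, the defining identity <Ax, y> = <x, A^* y> gives (Ax)^T y = x^T (A^*) y, i.e. x^T A^T y = x^T (A^*) y. Since this holds for all x, y, we must have A^* = A^T. Therefore
A^* =
[[2, 1],
 [-3, -3],
 [-3, 1]].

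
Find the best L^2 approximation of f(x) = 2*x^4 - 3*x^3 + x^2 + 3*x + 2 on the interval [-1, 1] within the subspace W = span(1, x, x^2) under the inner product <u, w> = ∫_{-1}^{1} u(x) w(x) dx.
g(x) = 19*x^2/7 + 6*x/5 + 64/35

The best approximation g ∈ W is the orthogonal projection of f onto W. Writing g = a_0 + a_1 x + a_2 x^2, the coefficients solve the normal equations G · a = b where
  G_{ij} = <φ_i, φ_j> and b_i = <f, φ_i>, with φ_0 = 1, φ_1 = x, φ_2 = x^2.
G =
  [2, 0, 2/3]
  [0, 2/3, 0]
  [2/3, 0, 2/5],
b = (82/15, 4/5, 242/105).
Solving gives a_0 = 64/35, a_1 = 6/5, a_2 = 19/7, so
  g(x) = 19*x^2/7 + 6*x/5 + 64/35.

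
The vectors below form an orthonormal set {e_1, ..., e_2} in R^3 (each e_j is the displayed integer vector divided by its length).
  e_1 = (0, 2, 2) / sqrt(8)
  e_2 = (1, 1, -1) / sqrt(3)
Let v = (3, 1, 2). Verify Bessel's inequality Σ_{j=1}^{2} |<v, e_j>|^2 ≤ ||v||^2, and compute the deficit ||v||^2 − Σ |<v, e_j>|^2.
Σ |<v, e_j>|^2 = 35/6; ||v||^2 = 14; deficit = 49/6

Write each e_j = u_j / sqrt(<u_j, u_j>) where u_j is the displayed integer vector. Then <v, e_j> = <v, u_j> / sqrt(<u_j, u_j>), so |<v, e_j>|^2 = <v, u_j>^2 / <u_j, u_j>.
Coefficients: <v, e_1> = 6/sqrt(8), <v, e_2> = 2/sqrt(3).
Square and sum: Σ |<v, e_j>|^2 = 35/6.
Compute ||v||^2 = v·v = 14.
Deficit = 14 − 35/6 = 49/6 ≥ 0, confirming Bessel's inequality. (The deficit equals ||v − Σ <v,e_j> e_j||^2, the squared distance from v to span{e_j}.)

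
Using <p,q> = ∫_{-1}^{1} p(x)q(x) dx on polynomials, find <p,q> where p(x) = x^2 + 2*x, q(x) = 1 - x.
<p,q> = -2/3

Expand the product: p(x)·q(x) = -x^3 - x^2 + 2*x.
∫_{-1}^{1} of each monomial x^k gives [2/(k+1) if k even, 0 if k odd]. Integrating term-by-term (or equivalently evaluating the antiderivative F(x) = -x^4/4 - x^3/3 + x^2 at the endpoints):
  F(1) − F(−1) = 5/12 − (13/12) = -2/3.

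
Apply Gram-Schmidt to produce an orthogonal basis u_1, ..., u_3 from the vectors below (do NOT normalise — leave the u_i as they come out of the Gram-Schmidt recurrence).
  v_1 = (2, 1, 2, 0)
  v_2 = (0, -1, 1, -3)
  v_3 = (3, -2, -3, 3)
Orthogonal basis:
  u_1 = (2, 1, 2, 0)
  u_2 = (-2/9, -10/9, 7/9, -3)
  u_3 = (159/49, -136/49, -13/7, 15/49)

Apply the Gram-Schmidt recurrence
  u_1 = v_1
  u_i = v_i − Σ_{j<i} ((v_i · u_j) / (u_j · u_j)) · u_j.

Step by step this gives:
  u_1 = (2, 1, 2, 0)
  u_2 = (-2/9, -10/9, 7/9, -3)
  u_3 = (159/49, -136/49, -13/7, 15/49)

Orthogonality check:
  u_2 · u_1 = 0 (should be 0)
  u_3 · u_1 = 0 (should be 0)
  u_3 · u_2 = 0 (should be 0)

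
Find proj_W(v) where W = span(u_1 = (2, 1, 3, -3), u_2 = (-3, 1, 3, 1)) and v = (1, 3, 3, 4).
proj_W(v) = (-31/17, 12/17, 36/17, 8/17)

Set up U = [u_1 | ... | u_2] ∈ R^(4×2). The projector onto W = col(U) is P = U (U^T U)^(-1) U^T.
Compute U^T U =
  [23, 1]
  [1, 20],
and U^T v = (2, 13).
Solve U^T U · c = U^T v for the coefficients: c = (1/17, 11/17). The projection is proj_W(v) = U c.
Check: (v - proj_W(v)) · u_1 = 0  (should be 0).
Check: (v - proj_W(v)) · u_2 = 0  (should be 0).
Result: proj_W(v) = (-31/17, 12/17, 36/17, 8/17).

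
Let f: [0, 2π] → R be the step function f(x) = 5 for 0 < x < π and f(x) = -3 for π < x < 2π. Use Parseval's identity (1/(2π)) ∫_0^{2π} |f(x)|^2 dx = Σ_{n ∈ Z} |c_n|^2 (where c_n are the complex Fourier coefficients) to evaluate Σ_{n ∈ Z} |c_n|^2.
Σ |c_n|^2 = 17

Parseval equates the L^2 energy of f (normalised by 1/(2π)) with the ℓ^2 sum of its Fourier coefficients: (1/(2π)) ∫_0^{2π} |f|^2 = Σ |c_n|^2.
Compute the left side: (1/(2π)) [∫_0^π 5^2 dx + ∫_π^{2π} (-3)^2 dx] = (1/(2π)) · (25π + 9π) = (25 + 9)/2 = 17.
So Σ_{n ∈ Z} |c_n|^2 = 17.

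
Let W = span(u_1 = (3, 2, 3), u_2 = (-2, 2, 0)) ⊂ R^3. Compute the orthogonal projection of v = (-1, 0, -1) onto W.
proj_W(v) = (-49/43, -6/43, -33/43)

Set up U = [u_1 | ... | u_2] ∈ R^(3×2). The projector onto W = col(U) is P = U (U^T U)^(-1) U^T.
Compute U^T U =
  [22, -2]
  [-2, 8],
and U^T v = (-6, 2).
Solve U^T U · c = U^T v for the coefficients: c = (-11/43, 8/43). The projection is proj_W(v) = U c.
Check: (v - proj_W(v)) · u_1 = 0  (should be 0).
Check: (v - proj_W(v)) · u_2 = 0  (should be 0).
Result: proj_W(v) = (-49/43, -6/43, -33/43).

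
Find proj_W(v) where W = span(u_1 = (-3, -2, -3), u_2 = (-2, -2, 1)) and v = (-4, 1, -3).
proj_W(v) = (-316/149, -166/149, -517/149)

Set up U = [u_1 | ... | u_2] ∈ R^(3×2). The projector onto W = col(U) is P = U (U^T U)^(-1) U^T.
Compute U^T U =
  [22, 7]
  [7, 9],
and U^T v = (19, 3).
Solve U^T U · c = U^T v for the coefficients: c = (150/149, -67/149). The projection is proj_W(v) = U c.
Check: (v - proj_W(v)) · u_1 = 0  (should be 0).
Check: (v - proj_W(v)) · u_2 = 0  (should be 0).
Result: proj_W(v) = (-316/149, -166/149, -517/149).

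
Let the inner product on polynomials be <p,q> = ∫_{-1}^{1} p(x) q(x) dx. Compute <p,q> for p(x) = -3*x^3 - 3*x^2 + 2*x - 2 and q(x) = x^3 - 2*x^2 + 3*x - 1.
<p,q> = 1198/105

Expand the product: p(x)·q(x) = -3*x^6 + 3*x^5 - x^4 - 12*x^3 + 13*x^2 - 8*x + 2.
∫_{-1}^{1} of each monomial x^k gives [2/(k+1) if k even, 0 if k odd]. Integrating term-by-term (or equivalently evaluating the antiderivative F(x) = -3*x^7/7 + x^6/2 - x^5/5 - 3*x^4 + 13*x^3/3 - 4*x^2 + 2*x at the endpoints):
  F(1) − F(−1) = -167/210 − (-2563/210) = 1198/105.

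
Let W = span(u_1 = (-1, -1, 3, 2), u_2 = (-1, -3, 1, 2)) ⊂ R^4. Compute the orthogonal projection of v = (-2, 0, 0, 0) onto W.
proj_W(v) = (-2/13, -4/13, 4/13, 4/13)

Set up U = [u_1 | ... | u_2] ∈ R^(4×2). The projector onto W = col(U) is P = U (U^T U)^(-1) U^T.
Compute U^T U =
  [15, 11]
  [11, 15],
and U^T v = (2, 2).
Solve U^T U · c = U^T v for the coefficients: c = (1/13, 1/13). The projection is proj_W(v) = U c.
Check: (v - proj_W(v)) · u_1 = 0  (should be 0).
Check: (v - proj_W(v)) · u_2 = 0  (should be 0).
Result: proj_W(v) = (-2/13, -4/13, 4/13, 4/13).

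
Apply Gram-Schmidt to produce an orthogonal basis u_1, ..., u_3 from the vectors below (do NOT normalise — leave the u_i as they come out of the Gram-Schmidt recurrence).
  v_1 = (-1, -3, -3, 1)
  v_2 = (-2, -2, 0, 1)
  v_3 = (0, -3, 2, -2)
Orthogonal basis:
  u_1 = (-1, -3, -3, 1)
  u_2 = (-31/20, -13/20, 27/20, 11/20)
  u_3 = (115/99, -236/99, 13/11, -22/9)

Apply the Gram-Schmidt recurrence
  u_1 = v_1
  u_i = v_i − Σ_{j<i} ((v_i · u_j) / (u_j · u_j)) · u_j.

Step by step this gives:
  u_1 = (-1, -3, -3, 1)
  u_2 = (-31/20, -13/20, 27/20, 11/20)
  u_3 = (115/99, -236/99, 13/11, -22/9)

Orthogonality check:
  u_2 · u_1 = 0 (should be 0)
  u_3 · u_1 = 0 (should be 0)
  u_3 · u_2 = 0 (should be 0)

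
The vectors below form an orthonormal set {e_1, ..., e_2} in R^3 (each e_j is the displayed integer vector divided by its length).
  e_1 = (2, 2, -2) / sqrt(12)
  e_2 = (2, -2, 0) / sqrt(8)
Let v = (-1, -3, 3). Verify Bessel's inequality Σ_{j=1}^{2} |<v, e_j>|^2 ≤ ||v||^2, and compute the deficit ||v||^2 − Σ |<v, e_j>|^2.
Σ |<v, e_j>|^2 = 55/3; ||v||^2 = 19; deficit = 2/3

Write each e_j = u_j / sqrt(<u_j, u_j>) where u_j is the displayed integer vector. Then <v, e_j> = <v, u_j> / sqrt(<u_j, u_j>), so |<v, e_j>|^2 = <v, u_j>^2 / <u_j, u_j>.
Coefficients: <v, e_1> = -14/sqrt(12), <v, e_2> = 4/sqrt(8).
Square and sum: Σ |<v, e_j>|^2 = 55/3.
Compute ||v||^2 = v·v = 19.
Deficit = 19 − 55/3 = 2/3 ≥ 0, confirming Bessel's inequality. (The deficit equals ||v − Σ <v,e_j> e_j||^2, the squared distance from v to span{e_j}.)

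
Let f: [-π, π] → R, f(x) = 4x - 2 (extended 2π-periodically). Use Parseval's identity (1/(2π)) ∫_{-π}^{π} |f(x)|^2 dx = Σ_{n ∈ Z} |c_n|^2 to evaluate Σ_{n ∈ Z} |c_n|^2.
Σ |c_n|^2 = 16π^2/3 + 4

Expand and integrate term by term over [-π, π]:
  ∫ (4x)^2 dx = 16·(2π^3/3); ∫ 2·4·(-2)·x dx = 0 (odd integrand); ∫ (-2)^2 dx = 4·2π.
So (1/(2π)) ∫_{-π}^{π} (4x - 2)^2 dx = 16π^2/3 + 4 = 16π^2/3 + 4.
Parseval ⇒ Σ |c_n|^2 = 16π^2/3 + 4.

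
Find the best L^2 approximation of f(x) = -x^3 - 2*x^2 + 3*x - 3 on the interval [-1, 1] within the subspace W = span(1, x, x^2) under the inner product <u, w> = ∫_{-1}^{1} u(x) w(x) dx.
g(x) = -2*x^2 + 12*x/5 - 3

The best approximation g ∈ W is the orthogonal projection of f onto W. Writing g = a_0 + a_1 x + a_2 x^2, the coefficients solve the normal equations G · a = b where
  G_{ij} = <φ_i, φ_j> and b_i = <f, φ_i>, with φ_0 = 1, φ_1 = x, φ_2 = x^2.
G =
  [2, 0, 2/3]
  [0, 2/3, 0]
  [2/3, 0, 2/5],
b = (-22/3, 8/5, -14/5).
Solving gives a_0 = -3, a_1 = 12/5, a_2 = -2, so
  g(x) = -2*x^2 + 12*x/5 - 3.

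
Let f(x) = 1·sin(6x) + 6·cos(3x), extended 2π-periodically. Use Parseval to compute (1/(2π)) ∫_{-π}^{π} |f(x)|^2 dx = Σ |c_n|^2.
Σ |c_n|^2 = 37/2

Expand |f|^2 and use orthogonality of {sin(nx), cos(mx)} on [-π, π]:
  ∫_{-π}^{π} sin(nx)^2 dx = π, ∫ cos(mx)^2 dx = π, and cross terms integrate to 0.
So ∫_{-π}^{π} f(x)^2 dx = 1^2 · π + 6^2 · π = (1 + 36)π.
Divide by 2π: (1 + 36)/2 = 37/2.
By Parseval, this equals Σ |c_n|^2.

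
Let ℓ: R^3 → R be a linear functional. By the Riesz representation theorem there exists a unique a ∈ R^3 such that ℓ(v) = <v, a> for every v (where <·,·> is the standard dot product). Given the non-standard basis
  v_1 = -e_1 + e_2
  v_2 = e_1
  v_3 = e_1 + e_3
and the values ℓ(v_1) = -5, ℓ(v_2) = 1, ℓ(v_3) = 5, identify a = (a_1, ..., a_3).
a = (1, -4, 4)

Write a = (a_1, ..., a_3) in the standard basis. For each basis vector v_i, ℓ(v_i) = <v_i, a> is a linear equation in the a_j's. Collect the n equations into a matrix system V a = ℓ, where row i of V is v_i (expressed in the standard basis). Since V is invertible (lower-triangular with 1s on the diagonal, up to permutation), solve by back-substitution:
  V =
[[-1, 1, 0],
 [1, 0, 0],
 [1, 0, 1]]
  V a = (-5, 1, 5)
Solving gives a = (1, -4, 4).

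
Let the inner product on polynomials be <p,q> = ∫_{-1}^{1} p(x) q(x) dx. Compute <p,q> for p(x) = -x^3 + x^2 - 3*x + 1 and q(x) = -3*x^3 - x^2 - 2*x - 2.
<p,q> = 20/7

Expand the product: p(x)·q(x) = 3*x^6 - 2*x^5 + 10*x^4 + 3*x^2 + 4*x - 2.
∫_{-1}^{1} of each monomial x^k gives [2/(k+1) if k even, 0 if k odd]. Integrating term-by-term (or equivalently evaluating the antiderivative F(x) = 3*x^7/7 - x^6/3 + 2*x^5 + x^3 + 2*x^2 - 2*x at the endpoints):
  F(1) − F(−1) = 65/21 − (5/21) = 20/7.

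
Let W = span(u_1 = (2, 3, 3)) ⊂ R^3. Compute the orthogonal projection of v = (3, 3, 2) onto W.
proj_W(v) = (21/11, 63/22, 63/22)

Set up U = [u_1 | ... | u_1] ∈ R^(3×1). The projector onto W = col(U) is P = U (U^T U)^(-1) U^T.
Compute U^T U =
  [22],
and U^T v = (21).
Solve U^T U · c = U^T v for the coefficients: c = (21/22). The projection is proj_W(v) = U c.
Check: (v - proj_W(v)) · u_1 = 0  (should be 0).
Result: proj_W(v) = (21/11, 63/22, 63/22).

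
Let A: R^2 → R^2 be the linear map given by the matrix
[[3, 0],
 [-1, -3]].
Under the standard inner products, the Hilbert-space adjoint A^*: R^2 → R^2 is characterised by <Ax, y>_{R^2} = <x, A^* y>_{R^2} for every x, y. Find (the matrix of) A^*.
A^* = A^T =
[[3, -1],
 [0, -3]]

For real matrices with standard dot products, the defining identity <Ax, y> = <x, A^* y> gives (Ax)^T y = x^T (A^*) y, i.e. x^T A^T y = x^T (A^*) y. Since this holds for all x, y, we must have A^* = A^T. Therefore
A^* =
[[3, -1],
 [0, -3]].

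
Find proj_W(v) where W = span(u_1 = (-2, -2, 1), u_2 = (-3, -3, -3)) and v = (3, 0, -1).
proj_W(v) = (3/2, 3/2, -1)

Set up U = [u_1 | ... | u_2] ∈ R^(3×2). The projector onto W = col(U) is P = U (U^T U)^(-1) U^T.
Compute U^T U =
  [9, 9]
  [9, 27],
and U^T v = (-7, -6).
Solve U^T U · c = U^T v for the coefficients: c = (-5/6, 1/18). The projection is proj_W(v) = U c.
Check: (v - proj_W(v)) · u_1 = 0  (should be 0).
Check: (v - proj_W(v)) · u_2 = 0  (should be 0).
Result: proj_W(v) = (3/2, 3/2, -1).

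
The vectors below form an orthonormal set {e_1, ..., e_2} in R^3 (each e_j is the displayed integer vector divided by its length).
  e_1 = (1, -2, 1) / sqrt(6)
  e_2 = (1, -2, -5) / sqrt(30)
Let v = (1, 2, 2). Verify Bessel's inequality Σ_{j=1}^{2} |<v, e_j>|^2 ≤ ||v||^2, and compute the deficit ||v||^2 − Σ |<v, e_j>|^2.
Σ |<v, e_j>|^2 = 29/5; ||v||^2 = 9; deficit = 16/5

Write each e_j = u_j / sqrt(<u_j, u_j>) where u_j is the displayed integer vector. Then <v, e_j> = <v, u_j> / sqrt(<u_j, u_j>), so |<v, e_j>|^2 = <v, u_j>^2 / <u_j, u_j>.
Coefficients: <v, e_1> = -1/sqrt(6), <v, e_2> = -13/sqrt(30).
Square and sum: Σ |<v, e_j>|^2 = 29/5.
Compute ||v||^2 = v·v = 9.
Deficit = 9 − 29/5 = 16/5 ≥ 0, confirming Bessel's inequality. (The deficit equals ||v − Σ <v,e_j> e_j||^2, the squared distance from v to span{e_j}.)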